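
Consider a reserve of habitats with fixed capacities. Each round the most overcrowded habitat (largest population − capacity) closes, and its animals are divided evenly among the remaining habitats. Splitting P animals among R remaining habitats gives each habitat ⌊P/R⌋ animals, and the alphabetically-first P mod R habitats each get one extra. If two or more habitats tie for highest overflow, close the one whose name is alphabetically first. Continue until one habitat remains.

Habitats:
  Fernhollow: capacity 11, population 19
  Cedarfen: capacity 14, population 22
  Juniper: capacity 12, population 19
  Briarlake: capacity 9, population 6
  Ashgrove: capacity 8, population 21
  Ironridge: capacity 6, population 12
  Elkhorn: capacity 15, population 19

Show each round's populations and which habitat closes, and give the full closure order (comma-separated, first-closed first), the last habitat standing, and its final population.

Closure order: Ashgrove, Cedarfen, Fernhollow, Ironridge, Juniper, Elkhorn
Last habitat: Briarlake with 118 animals

Round 1: Ashgrove=21 Briarlake=6 Cedarfen=22 Elkhorn=19 Fernhollow=19 Ironridge=12 Juniper=19 → close Ashgrove (overflow 13)
  21÷6 = 3 each, +1 to first 3
Round 2: Briarlake=10 Cedarfen=26 Elkhorn=23 Fernhollow=22 Ironridge=15 Juniper=22 → close Cedarfen (overflow 12)
  26÷5 = 5 each, +1 to first 1
Round 3: Briarlake=16 Elkhorn=28 Fernhollow=27 Ironridge=20 Juniper=27 → close Fernhollow (overflow 16)
  27÷4 = 6 each, +1 to first 3
Round 4: Briarlake=23 Elkhorn=35 Ironridge=27 Juniper=33 → close Ironridge (overflow 21)
  27÷3 = 9 each, +1 to first 0
Round 5: Briarlake=32 Elkhorn=44 Juniper=42 → close Juniper (overflow 30)
  42÷2 = 21 each, +1 to first 0
Round 6: Briarlake=53 Elkhorn=65 → close Elkhorn (overflow 50)
  65÷1 = 65 each, +1 to first 0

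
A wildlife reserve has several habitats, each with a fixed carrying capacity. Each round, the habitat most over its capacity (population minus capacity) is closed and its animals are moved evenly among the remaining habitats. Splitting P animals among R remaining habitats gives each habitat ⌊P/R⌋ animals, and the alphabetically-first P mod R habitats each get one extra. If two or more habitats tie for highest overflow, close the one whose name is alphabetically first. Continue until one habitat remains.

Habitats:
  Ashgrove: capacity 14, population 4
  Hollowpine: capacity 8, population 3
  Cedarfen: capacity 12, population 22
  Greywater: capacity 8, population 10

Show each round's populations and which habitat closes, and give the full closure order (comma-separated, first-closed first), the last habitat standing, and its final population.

Round 1: Ashgrove=4 Cedarfen=22 Greywater=10 Hollowpine=3 → close Cedarfen (overflow 10)
  22÷3 = 7 each, +1 to first 1
Round 2: Ashgrove=12 Greywater=17 Hollowpine=10 → close Greywater (overflow 9)
  17÷2 = 8 each, +1 to first 1
Round 3: Ashgrove=21 Hollowpine=18 → close Hollowpine (overflow 10)
  18÷1 = 18 each, +1 to first 0

Closure order: Cedarfen, Greywater, Hollowpine
Last habitat: Ashgrove with 39 animals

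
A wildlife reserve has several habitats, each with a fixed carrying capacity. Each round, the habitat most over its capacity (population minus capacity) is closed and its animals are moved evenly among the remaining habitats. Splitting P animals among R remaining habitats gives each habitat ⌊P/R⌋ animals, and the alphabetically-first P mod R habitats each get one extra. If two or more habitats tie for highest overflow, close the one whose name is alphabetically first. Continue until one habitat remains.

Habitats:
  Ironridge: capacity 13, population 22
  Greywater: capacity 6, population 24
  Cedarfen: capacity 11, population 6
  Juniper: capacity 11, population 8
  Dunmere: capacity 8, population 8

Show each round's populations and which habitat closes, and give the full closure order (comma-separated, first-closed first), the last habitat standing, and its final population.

Round 1: Cedarfen=6 Dunmere=8 Greywater=24 Ironridge=22 Juniper=8 → close Greywater (overflow 18)
  24÷4 = 6 each, +1 to first 0
Round 2: Cedarfen=12 Dunmere=14 Ironridge=28 Juniper=14 → close Ironridge (overflow 15)
  28÷3 = 9 each, +1 to first 1
Round 3: Cedarfen=22 Dunmere=23 Juniper=23 → close Dunmere (overflow 15)
  23÷2 = 11 each, +1 to first 1
Round 4: Cedarfen=34 Juniper=34 → close Cedarfen (overflow 23)
  34÷1 = 34 each, +1 to first 0

Closure order: Greywater, Ironridge, Dunmere, Cedarfen
Last habitat: Juniper with 68 animals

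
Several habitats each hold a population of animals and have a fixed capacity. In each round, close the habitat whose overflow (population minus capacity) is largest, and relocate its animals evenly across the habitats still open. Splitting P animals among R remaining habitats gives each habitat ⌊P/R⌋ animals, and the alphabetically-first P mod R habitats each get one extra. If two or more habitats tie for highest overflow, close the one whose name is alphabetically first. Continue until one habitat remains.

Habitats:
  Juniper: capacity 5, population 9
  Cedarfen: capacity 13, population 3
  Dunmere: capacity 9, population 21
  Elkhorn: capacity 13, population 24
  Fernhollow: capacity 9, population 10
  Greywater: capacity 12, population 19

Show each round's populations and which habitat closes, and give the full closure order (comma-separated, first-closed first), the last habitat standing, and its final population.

Round 1: Cedarfen=3 Dunmere=21 Elkhorn=24 Fernhollow=10 Greywater=19 Juniper=9 → close Dunmere (overflow 12)
  21÷5 = 4 each, +1 to first 1
Round 2: Cedarfen=8 Elkhorn=28 Fernhollow=14 Greywater=23 Juniper=13 → close Elkhorn (overflow 15)
  28÷4 = 7 each, +1 to first 0
Round 3: Cedarfen=15 Fernhollow=21 Greywater=30 Juniper=20 → close Greywater (overflow 18)
  30÷3 = 10 each, +1 to first 0
Round 4: Cedarfen=25 Fernhollow=31 Juniper=30 → close Juniper (overflow 25)
  30÷2 = 15 each, +1 to first 0
Round 5: Cedarfen=40 Fernhollow=46 → close Fernhollow (overflow 37)
  46÷1 = 46 each, +1 to first 0

Closure order: Dunmere, Elkhorn, Greywater, Juniper, Fernhollow
Last habitat: Cedarfen with 86 animals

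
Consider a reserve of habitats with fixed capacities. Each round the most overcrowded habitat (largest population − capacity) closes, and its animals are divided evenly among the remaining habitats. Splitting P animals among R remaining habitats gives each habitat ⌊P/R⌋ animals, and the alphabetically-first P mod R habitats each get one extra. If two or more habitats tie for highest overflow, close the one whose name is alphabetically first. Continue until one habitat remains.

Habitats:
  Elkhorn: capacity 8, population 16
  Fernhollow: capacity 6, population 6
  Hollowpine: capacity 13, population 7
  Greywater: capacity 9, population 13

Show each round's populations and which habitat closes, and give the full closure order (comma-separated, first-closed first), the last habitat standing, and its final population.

Closure order: Elkhorn, Greywater, Fernhollow
Last habitat: Hollowpine with 42 animals

Round 1: Elkhorn=16 Fernhollow=6 Greywater=13 Hollowpine=7 → close Elkhorn (overflow 8)
  16÷3 = 5 each, +1 to first 1
Round 2: Fernhollow=12 Greywater=18 Hollowpine=12 → close Greywater (overflow 9)
  18÷2 = 9 each, +1 to first 0
Round 3: Fernhollow=21 Hollowpine=21 → close Fernhollow (overflow 15)
  21÷1 = 21 each, +1 to first 0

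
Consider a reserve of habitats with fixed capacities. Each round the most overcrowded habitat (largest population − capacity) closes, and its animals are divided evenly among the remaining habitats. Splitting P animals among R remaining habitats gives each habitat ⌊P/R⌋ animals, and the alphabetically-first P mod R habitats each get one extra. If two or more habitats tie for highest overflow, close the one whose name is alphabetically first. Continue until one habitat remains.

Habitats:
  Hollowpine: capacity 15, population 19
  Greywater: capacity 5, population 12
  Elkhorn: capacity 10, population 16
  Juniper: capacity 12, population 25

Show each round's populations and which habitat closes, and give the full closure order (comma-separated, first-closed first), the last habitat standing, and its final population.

Closure order: Juniper, Elkhorn, Greywater
Last habitat: Hollowpine with 72 animals

Round 1: Elkhorn=16 Greywater=12 Hollowpine=19 Juniper=25 → close Juniper (overflow 13)
  25÷3 = 8 each, +1 to first 1
Round 2: Elkhorn=25 Greywater=20 Hollowpine=27 → close Elkhorn (overflow 15)
  25÷2 = 12 each, +1 to first 1
Round 3: Greywater=33 Hollowpine=39 → close Greywater (overflow 28)
  33÷1 = 33 each, +1 to first 0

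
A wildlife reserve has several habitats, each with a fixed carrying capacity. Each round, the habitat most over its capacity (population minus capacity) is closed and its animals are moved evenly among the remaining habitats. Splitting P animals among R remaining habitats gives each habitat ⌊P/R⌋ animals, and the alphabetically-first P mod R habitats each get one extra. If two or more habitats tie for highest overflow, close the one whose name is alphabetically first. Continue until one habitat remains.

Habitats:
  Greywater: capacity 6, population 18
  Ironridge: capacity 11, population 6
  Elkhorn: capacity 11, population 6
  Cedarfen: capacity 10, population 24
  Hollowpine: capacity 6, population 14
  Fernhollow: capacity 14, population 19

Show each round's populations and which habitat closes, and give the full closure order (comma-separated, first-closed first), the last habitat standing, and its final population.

Round 1: Cedarfen=24 Elkhorn=6 Fernhollow=19 Greywater=18 Hollowpine=14 Ironridge=6 → close Cedarfen (overflow 14)
  24÷5 = 4 each, +1 to first 4
Round 2: Elkhorn=11 Fernhollow=24 Greywater=23 Hollowpine=19 Ironridge=10 → close Greywater (overflow 17)
  23÷4 = 5 each, +1 to first 3
Round 3: Elkhorn=17 Fernhollow=30 Hollowpine=25 Ironridge=15 → close Hollowpine (overflow 19)
  25÷3 = 8 each, +1 to first 1
Round 4: Elkhorn=26 Fernhollow=38 Ironridge=23 → close Fernhollow (overflow 24)
  38÷2 = 19 each, +1 to first 0
Round 5: Elkhorn=45 Ironridge=42 → close Elkhorn (overflow 34)
  45÷1 = 45 each, +1 to first 0

Closure order: Cedarfen, Greywater, Hollowpine, Fernhollow, Elkhorn
Last habitat: Ironridge with 87 animals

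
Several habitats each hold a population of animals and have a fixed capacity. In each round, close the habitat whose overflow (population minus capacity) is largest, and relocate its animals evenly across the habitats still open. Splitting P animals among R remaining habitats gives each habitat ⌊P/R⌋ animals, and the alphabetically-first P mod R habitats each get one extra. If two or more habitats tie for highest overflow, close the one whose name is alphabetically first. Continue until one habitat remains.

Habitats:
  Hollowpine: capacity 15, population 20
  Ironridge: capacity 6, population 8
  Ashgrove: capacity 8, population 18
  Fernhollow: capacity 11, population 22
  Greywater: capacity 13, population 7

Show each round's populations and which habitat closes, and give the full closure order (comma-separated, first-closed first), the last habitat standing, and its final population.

Closure order: Fernhollow, Ashgrove, Hollowpine, Ironridge
Last habitat: Greywater with 75 animals

Round 1: Ashgrove=18 Fernhollow=22 Greywater=7 Hollowpine=20 Ironridge=8 → close Fernhollow (overflow 11)
  22÷4 = 5 each, +1 to first 2
Round 2: Ashgrove=24 Greywater=13 Hollowpine=25 Ironridge=13 → close Ashgrove (overflow 16)
  24÷3 = 8 each, +1 to first 0
Round 3: Greywater=21 Hollowpine=33 Ironridge=21 → close Hollowpine (overflow 18)
  33÷2 = 16 each, +1 to first 1
Round 4: Greywater=38 Ironridge=37 → close Ironridge (overflow 31)
  37÷1 = 37 each, +1 to first 0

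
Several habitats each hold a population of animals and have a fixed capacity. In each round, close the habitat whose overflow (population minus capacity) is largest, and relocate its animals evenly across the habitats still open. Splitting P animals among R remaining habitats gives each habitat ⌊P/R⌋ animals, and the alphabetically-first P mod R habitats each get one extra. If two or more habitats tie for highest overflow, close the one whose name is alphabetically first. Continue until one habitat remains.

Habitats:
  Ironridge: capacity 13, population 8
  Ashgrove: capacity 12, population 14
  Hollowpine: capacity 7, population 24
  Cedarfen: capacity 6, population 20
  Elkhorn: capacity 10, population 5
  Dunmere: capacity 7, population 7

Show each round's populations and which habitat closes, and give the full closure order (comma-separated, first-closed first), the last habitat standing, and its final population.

Round 1: Ashgrove=14 Cedarfen=20 Dunmere=7 Elkhorn=5 Hollowpine=24 Ironridge=8 → close Hollowpine (overflow 17)
  24÷5 = 4 each, +1 to first 4
Round 2: Ashgrove=19 Cedarfen=25 Dunmere=12 Elkhorn=10 Ironridge=12 → close Cedarfen (overflow 19)
  25÷4 = 6 each, +1 to first 1
Round 3: Ashgrove=26 Dunmere=18 Elkhorn=16 Ironridge=18 → close Ashgrove (overflow 14)
  26÷3 = 8 each, +1 to first 2
Round 4: Dunmere=27 Elkhorn=25 Ironridge=26 → close Dunmere (overflow 20)
  27÷2 = 13 each, +1 to first 1
Round 5: Elkhorn=39 Ironridge=39 → close Elkhorn (overflow 29)
  39÷1 = 39 each, +1 to first 0

Closure order: Hollowpine, Cedarfen, Ashgrove, Dunmere, Elkhorn
Last habitat: Ironridge with 78 animals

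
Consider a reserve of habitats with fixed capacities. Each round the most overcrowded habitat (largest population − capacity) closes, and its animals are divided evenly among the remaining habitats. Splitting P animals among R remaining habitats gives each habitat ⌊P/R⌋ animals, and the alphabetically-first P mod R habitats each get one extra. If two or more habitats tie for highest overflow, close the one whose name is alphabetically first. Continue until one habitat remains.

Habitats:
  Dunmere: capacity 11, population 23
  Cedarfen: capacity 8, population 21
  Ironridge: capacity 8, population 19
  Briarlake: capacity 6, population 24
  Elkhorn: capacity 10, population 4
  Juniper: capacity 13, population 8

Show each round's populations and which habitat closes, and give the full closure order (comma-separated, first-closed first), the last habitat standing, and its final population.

Round 1: Briarlake=24 Cedarfen=21 Dunmere=23 Elkhorn=4 Ironridge=19 Juniper=8 → close Briarlake (overflow 18)
  24÷5 = 4 each, +1 to first 4
Round 2: Cedarfen=26 Dunmere=28 Elkhorn=9 Ironridge=24 Juniper=12 → close Cedarfen (overflow 18)
  26÷4 = 6 each, +1 to first 2
Round 3: Dunmere=35 Elkhorn=16 Ironridge=30 Juniper=18 → close Dunmere (overflow 24)
  35÷3 = 11 each, +1 to first 2
Round 4: Elkhorn=28 Ironridge=42 Juniper=29 → close Ironridge (overflow 34)
  42÷2 = 21 each, +1 to first 0
Round 5: Elkhorn=49 Juniper=50 → close Elkhorn (overflow 39)
  49÷1 = 49 each, +1 to first 0

Closure order: Briarlake, Cedarfen, Dunmere, Ironridge, Elkhorn
Last habitat: Juniper with 99 animals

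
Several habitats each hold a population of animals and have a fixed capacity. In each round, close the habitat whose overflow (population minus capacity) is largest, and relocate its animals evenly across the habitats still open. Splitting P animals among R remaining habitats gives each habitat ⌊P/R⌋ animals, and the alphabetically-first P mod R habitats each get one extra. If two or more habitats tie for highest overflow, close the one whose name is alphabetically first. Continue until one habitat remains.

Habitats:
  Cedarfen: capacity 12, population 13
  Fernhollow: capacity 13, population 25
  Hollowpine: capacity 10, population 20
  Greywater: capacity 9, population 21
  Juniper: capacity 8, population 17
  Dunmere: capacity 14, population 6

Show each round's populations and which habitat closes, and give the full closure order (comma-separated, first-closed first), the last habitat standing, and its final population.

Round 1: Cedarfen=13 Dunmere=6 Fernhollow=25 Greywater=21 Hollowpine=20 Juniper=17 → close Fernhollow (overflow 12)
  25÷5 = 5 each, +1 to first 0
Round 2: Cedarfen=18 Dunmere=11 Greywater=26 Hollowpine=25 Juniper=22 → close Greywater (overflow 17)
  26÷4 = 6 each, +1 to first 2
Round 3: Cedarfen=25 Dunmere=18 Hollowpine=31 Juniper=28 → close Hollowpine (overflow 21)
  31÷3 = 10 each, +1 to first 1
Round 4: Cedarfen=36 Dunmere=28 Juniper=38 → close Juniper (overflow 30)
  38÷2 = 19 each, +1 to first 0
Round 5: Cedarfen=55 Dunmere=47 → close Cedarfen (overflow 43)
  55÷1 = 55 each, +1 to first 0

Closure order: Fernhollow, Greywater, Hollowpine, Juniper, Cedarfen
Last habitat: Dunmere with 102 animals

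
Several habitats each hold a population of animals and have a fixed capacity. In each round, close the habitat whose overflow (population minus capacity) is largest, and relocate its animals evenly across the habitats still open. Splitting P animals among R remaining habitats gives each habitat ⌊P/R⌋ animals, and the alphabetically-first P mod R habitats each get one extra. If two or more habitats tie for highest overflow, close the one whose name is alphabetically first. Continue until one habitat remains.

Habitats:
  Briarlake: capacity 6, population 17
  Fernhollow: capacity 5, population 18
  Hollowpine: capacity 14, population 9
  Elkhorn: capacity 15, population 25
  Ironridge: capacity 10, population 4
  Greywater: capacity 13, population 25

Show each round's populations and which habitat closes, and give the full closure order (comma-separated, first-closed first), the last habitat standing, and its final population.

Round 1: Briarlake=17 Elkhorn=25 Fernhollow=18 Greywater=25 Hollowpine=9 Ironridge=4 → close Fernhollow (overflow 13)
  18÷5 = 3 each, +1 to first 3
Round 2: Briarlake=21 Elkhorn=29 Greywater=29 Hollowpine=12 Ironridge=7 → close Greywater (overflow 16)
  29÷4 = 7 each, +1 to first 1
Round 3: Briarlake=29 Elkhorn=36 Hollowpine=19 Ironridge=14 → close Briarlake (overflow 23)
  29÷3 = 9 each, +1 to first 2
Round 4: Elkhorn=46 Hollowpine=29 Ironridge=23 → close Elkhorn (overflow 31)
  46÷2 = 23 each, +1 to first 0
Round 5: Hollowpine=52 Ironridge=46 → close Hollowpine (overflow 38)
  52÷1 = 52 each, +1 to first 0

Closure order: Fernhollow, Greywater, Briarlake, Elkhorn, Hollowpine
Last habitat: Ironridge with 98 animals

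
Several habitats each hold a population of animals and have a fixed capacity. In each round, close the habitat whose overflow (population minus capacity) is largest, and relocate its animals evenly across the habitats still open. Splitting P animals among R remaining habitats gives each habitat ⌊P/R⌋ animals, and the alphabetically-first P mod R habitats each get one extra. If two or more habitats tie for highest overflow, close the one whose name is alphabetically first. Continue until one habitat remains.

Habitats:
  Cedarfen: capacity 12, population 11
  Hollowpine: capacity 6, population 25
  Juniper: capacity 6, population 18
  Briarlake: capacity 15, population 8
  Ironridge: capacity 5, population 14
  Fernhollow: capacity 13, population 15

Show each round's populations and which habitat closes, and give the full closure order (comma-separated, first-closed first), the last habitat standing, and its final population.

Round 1: Briarlake=8 Cedarfen=11 Fernhollow=15 Hollowpine=25 Ironridge=14 Juniper=18 → close Hollowpine (overflow 19)
  25÷5 = 5 each, +1 to first 0
Round 2: Briarlake=13 Cedarfen=16 Fernhollow=20 Ironridge=19 Juniper=23 → close Juniper (overflow 17)
  23÷4 = 5 each, +1 to first 3
Round 3: Briarlake=19 Cedarfen=22 Fernhollow=26 Ironridge=24 → close Ironridge (overflow 19)
  24÷3 = 8 each, +1 to first 0
Round 4: Briarlake=27 Cedarfen=30 Fernhollow=34 → close Fernhollow (overflow 21)
  34÷2 = 17 each, +1 to first 0
Round 5: Briarlake=44 Cedarfen=47 → close Cedarfen (overflow 35)
  47÷1 = 47 each, +1 to first 0

Closure order: Hollowpine, Juniper, Ironridge, Fernhollow, Cedarfen
Last habitat: Briarlake with 91 animals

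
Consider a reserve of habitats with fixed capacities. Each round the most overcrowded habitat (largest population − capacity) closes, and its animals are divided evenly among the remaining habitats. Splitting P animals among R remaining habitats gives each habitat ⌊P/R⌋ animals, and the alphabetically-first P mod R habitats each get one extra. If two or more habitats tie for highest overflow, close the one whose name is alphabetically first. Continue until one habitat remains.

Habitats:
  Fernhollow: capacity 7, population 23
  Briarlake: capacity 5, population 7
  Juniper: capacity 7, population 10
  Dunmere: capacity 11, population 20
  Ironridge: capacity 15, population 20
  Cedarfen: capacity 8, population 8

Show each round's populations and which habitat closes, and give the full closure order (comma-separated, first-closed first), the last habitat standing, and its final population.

Closure order: Fernhollow, Dunmere, Ironridge, Briarlake, Juniper
Last habitat: Cedarfen with 88 animals

Round 1: Briarlake=7 Cedarfen=8 Dunmere=20 Fernhollow=23 Ironridge=20 Juniper=10 → close Fernhollow (overflow 16)
  23÷5 = 4 each, +1 to first 3
Round 2: Briarlake=12 Cedarfen=13 Dunmere=25 Ironridge=24 Juniper=14 → close Dunmere (overflow 14)
  25÷4 = 6 each, +1 to first 1
Round 3: Briarlake=19 Cedarfen=19 Ironridge=30 Juniper=20 → close Ironridge (overflow 15)
  30÷3 = 10 each, +1 to first 0
Round 4: Briarlake=29 Cedarfen=29 Juniper=30 → close Briarlake (overflow 24)
  29÷2 = 14 each, +1 to first 1
Round 5: Cedarfen=44 Juniper=44 → close Juniper (overflow 37)
  44÷1 = 44 each, +1 to first 0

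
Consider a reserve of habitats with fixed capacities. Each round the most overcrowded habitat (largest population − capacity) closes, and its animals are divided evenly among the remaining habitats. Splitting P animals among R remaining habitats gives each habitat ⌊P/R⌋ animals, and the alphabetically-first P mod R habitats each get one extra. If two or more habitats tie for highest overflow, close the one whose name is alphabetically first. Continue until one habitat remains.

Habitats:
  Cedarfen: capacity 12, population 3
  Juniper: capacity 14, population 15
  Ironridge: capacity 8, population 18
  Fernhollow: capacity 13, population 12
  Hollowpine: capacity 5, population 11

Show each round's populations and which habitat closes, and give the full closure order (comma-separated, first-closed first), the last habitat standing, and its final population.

Round 1: Cedarfen=3 Fernhollow=12 Hollowpine=11 Ironridge=18 Juniper=15 → close Ironridge (overflow 10)
  18÷4 = 4 each, +1 to first 2
Round 2: Cedarfen=8 Fernhollow=17 Hollowpine=15 Juniper=19 → close Hollowpine (overflow 10)
  15÷3 = 5 each, +1 to first 0
Round 3: Cedarfen=13 Fernhollow=22 Juniper=24 → close Juniper (overflow 10)
  24÷2 = 12 each, +1 to first 0
Round 4: Cedarfen=25 Fernhollow=34 → close Fernhollow (overflow 21)
  34÷1 = 34 each, +1 to first 0

Closure order: Ironridge, Hollowpine, Juniper, Fernhollow
Last habitat: Cedarfen with 59 animals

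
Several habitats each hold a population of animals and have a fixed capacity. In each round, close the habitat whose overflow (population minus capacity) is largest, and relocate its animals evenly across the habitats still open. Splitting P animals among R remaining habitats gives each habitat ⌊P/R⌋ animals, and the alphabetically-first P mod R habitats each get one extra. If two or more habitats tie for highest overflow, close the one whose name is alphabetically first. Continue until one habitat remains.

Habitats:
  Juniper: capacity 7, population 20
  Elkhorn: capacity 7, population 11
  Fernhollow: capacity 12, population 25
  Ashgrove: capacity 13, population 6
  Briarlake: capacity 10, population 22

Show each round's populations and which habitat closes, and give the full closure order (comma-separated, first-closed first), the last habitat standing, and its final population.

Round 1: Ashgrove=6 Briarlake=22 Elkhorn=11 Fernhollow=25 Juniper=20 → close Fernhollow (overflow 13)
  25÷4 = 6 each, +1 to first 1
Round 2: Ashgrove=13 Briarlake=28 Elkhorn=17 Juniper=26 → close Juniper (overflow 19)
  26÷3 = 8 each, +1 to first 2
Round 3: Ashgrove=22 Briarlake=37 Elkhorn=25 → close Briarlake (overflow 27)
  37÷2 = 18 each, +1 to first 1
Round 4: Ashgrove=41 Elkhorn=43 → close Elkhorn (overflow 36)
  43÷1 = 43 each, +1 to first 0

Closure order: Fernhollow, Juniper, Briarlake, Elkhorn
Last habitat: Ashgrove with 84 animals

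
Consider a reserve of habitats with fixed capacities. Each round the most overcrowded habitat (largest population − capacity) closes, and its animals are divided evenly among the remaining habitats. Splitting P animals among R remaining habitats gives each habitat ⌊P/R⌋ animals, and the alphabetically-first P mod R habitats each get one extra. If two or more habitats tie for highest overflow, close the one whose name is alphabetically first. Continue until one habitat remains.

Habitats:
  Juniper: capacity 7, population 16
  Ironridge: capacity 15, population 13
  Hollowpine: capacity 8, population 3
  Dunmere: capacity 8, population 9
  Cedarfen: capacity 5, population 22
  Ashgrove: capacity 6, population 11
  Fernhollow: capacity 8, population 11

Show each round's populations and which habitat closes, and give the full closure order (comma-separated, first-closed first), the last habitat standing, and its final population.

Round 1: Ashgrove=11 Cedarfen=22 Dunmere=9 Fernhollow=11 Hollowpine=3 Ironridge=13 Juniper=16 → close Cedarfen (overflow 17)
  22÷6 = 3 each, +1 to first 4
Round 2: Ashgrove=15 Dunmere=13 Fernhollow=15 Hollowpine=7 Ironridge=16 Juniper=19 → close Juniper (overflow 12)
  19÷5 = 3 each, +1 to first 4
Round 3: Ashgrove=19 Dunmere=17 Fernhollow=19 Hollowpine=11 Ironridge=19 → close Ashgrove (overflow 13)
  19÷4 = 4 each, +1 to first 3
Round 4: Dunmere=22 Fernhollow=24 Hollowpine=16 Ironridge=23 → close Fernhollow (overflow 16)
  24÷3 = 8 each, +1 to first 0
Round 5: Dunmere=30 Hollowpine=24 Ironridge=31 → close Dunmere (overflow 22)
  30÷2 = 15 each, +1 to first 0
Round 6: Hollowpine=39 Ironridge=46 → close Hollowpine (overflow 31)
  39÷1 = 39 each, +1 to first 0

Closure order: Cedarfen, Juniper, Ashgrove, Fernhollow, Dunmere, Hollowpine
Last habitat: Ironridge with 85 animals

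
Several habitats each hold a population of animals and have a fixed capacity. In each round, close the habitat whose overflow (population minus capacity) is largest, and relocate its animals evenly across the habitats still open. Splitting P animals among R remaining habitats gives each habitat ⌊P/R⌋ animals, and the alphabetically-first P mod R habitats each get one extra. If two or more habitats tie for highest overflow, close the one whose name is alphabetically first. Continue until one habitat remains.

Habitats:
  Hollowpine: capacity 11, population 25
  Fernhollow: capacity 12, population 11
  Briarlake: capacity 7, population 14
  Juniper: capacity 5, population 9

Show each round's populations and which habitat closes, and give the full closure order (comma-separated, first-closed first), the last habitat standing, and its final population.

Closure order: Hollowpine, Briarlake, Juniper
Last habitat: Fernhollow with 59 animals

Round 1: Briarlake=14 Fernhollow=11 Hollowpine=25 Juniper=9 → close Hollowpine (overflow 14)
  25÷3 = 8 each, +1 to first 1
Round 2: Briarlake=23 Fernhollow=19 Juniper=17 → close Briarlake (overflow 16)
  23÷2 = 11 each, +1 to first 1
Round 3: Fernhollow=31 Juniper=28 → close Juniper (overflow 23)
  28÷1 = 28 each, +1 to first 0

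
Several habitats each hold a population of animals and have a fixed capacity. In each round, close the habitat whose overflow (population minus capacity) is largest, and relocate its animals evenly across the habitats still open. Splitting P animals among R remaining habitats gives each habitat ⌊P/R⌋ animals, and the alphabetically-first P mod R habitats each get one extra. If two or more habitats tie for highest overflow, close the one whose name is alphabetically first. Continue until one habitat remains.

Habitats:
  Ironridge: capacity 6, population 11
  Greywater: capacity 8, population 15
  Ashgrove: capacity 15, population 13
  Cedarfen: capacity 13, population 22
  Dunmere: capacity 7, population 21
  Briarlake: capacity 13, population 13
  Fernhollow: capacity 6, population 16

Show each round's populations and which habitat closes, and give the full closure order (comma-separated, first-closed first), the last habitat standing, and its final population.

Closure order: Dunmere, Cedarfen, Fernhollow, Greywater, Ironridge, Briarlake
Last habitat: Ashgrove with 111 animals

Round 1: Ashgrove=13 Briarlake=13 Cedarfen=22 Dunmere=21 Fernhollow=16 Greywater=15 Ironridge=11 → close Dunmere (overflow 14)
  21÷6 = 3 each, +1 to first 3
Round 2: Ashgrove=17 Briarlake=17 Cedarfen=26 Fernhollow=19 Greywater=18 Ironridge=14 → close Cedarfen (overflow 13)
  26÷5 = 5 each, +1 to first 1
Round 3: Ashgrove=23 Briarlake=22 Fernhollow=24 Greywater=23 Ironridge=19 → close Fernhollow (overflow 18)
  24÷4 = 6 each, +1 to first 0
Round 4: Ashgrove=29 Briarlake=28 Greywater=29 Ironridge=25 → close Greywater (overflow 21)
  29÷3 = 9 each, +1 to first 2
Round 5: Ashgrove=39 Briarlake=38 Ironridge=34 → close Ironridge (overflow 28)
  34÷2 = 17 each, +1 to first 0
Round 6: Ashgrove=56 Briarlake=55 → close Briarlake (overflow 42)
  55÷1 = 55 each, +1 to first 0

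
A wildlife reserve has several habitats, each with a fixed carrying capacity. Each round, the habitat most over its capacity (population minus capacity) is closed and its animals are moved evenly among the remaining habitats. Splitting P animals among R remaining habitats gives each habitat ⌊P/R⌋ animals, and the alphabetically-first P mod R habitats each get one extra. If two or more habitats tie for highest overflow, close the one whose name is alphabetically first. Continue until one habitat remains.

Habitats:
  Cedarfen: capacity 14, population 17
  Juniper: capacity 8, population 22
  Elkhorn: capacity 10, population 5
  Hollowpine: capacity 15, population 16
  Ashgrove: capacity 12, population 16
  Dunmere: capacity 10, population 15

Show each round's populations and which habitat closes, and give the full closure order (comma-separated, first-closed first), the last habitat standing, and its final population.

Round 1: Ashgrove=16 Cedarfen=17 Dunmere=15 Elkhorn=5 Hollowpine=16 Juniper=22 → close Juniper (overflow 14)
  22÷5 = 4 each, +1 to first 2
Round 2: Ashgrove=21 Cedarfen=22 Dunmere=19 Elkhorn=9 Hollowpine=20 → close Ashgrove (overflow 9)
  21÷4 = 5 each, +1 to first 1
Round 3: Cedarfen=28 Dunmere=24 Elkhorn=14 Hollowpine=25 → close Cedarfen (overflow 14)
  28÷3 = 9 each, +1 to first 1
Round 4: Dunmere=34 Elkhorn=23 Hollowpine=34 → close Dunmere (overflow 24)
  34÷2 = 17 each, +1 to first 0
Round 5: Elkhorn=40 Hollowpine=51 → close Hollowpine (overflow 36)
  51÷1 = 51 each, +1 to first 0

Closure order: Juniper, Ashgrove, Cedarfen, Dunmere, Hollowpine
Last habitat: Elkhorn with 91 animals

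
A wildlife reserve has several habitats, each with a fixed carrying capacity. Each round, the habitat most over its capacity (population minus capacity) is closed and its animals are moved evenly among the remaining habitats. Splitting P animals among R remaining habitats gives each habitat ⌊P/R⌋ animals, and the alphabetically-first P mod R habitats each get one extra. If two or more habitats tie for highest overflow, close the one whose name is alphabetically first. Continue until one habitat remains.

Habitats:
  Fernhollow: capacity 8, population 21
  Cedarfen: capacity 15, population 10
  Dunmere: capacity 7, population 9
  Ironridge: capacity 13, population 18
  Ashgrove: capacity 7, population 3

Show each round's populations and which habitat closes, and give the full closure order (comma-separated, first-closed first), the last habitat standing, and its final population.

Closure order: Fernhollow, Ironridge, Dunmere, Ashgrove
Last habitat: Cedarfen with 61 animals

Round 1: Ashgrove=3 Cedarfen=10 Dunmere=9 Fernhollow=21 Ironridge=18 → close Fernhollow (overflow 13)
  21÷4 = 5 each, +1 to first 1
Round 2: Ashgrove=9 Cedarfen=15 Dunmere=14 Ironridge=23 → close Ironridge (overflow 10)
  23÷3 = 7 each, +1 to first 2
Round 3: Ashgrove=17 Cedarfen=23 Dunmere=21 → close Dunmere (overflow 14)
  21÷2 = 10 each, +1 to first 1
Round 4: Ashgrove=28 Cedarfen=33 → close Ashgrove (overflow 21)
  28÷1 = 28 each, +1 to first 0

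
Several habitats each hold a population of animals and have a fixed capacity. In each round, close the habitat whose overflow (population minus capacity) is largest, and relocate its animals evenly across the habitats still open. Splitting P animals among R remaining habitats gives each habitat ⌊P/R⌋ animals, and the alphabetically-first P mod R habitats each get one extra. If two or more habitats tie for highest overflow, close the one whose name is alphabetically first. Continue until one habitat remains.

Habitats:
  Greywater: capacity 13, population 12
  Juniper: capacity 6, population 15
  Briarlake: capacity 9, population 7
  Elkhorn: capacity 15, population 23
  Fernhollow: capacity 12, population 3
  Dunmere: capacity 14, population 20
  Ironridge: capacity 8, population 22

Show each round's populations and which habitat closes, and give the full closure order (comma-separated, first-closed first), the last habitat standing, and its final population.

Closure order: Ironridge, Elkhorn, Juniper, Dunmere, Briarlake, Greywater
Last habitat: Fernhollow with 102 animals

Round 1: Briarlake=7 Dunmere=20 Elkhorn=23 Fernhollow=3 Greywater=12 Ironridge=22 Juniper=15 → close Ironridge (overflow 14)
  22÷6 = 3 each, +1 to first 4
Round 2: Briarlake=11 Dunmere=24 Elkhorn=27 Fernhollow=7 Greywater=15 Juniper=18 → close Elkhorn (overflow 12)
  27÷5 = 5 each, +1 to first 2
Round 3: Briarlake=17 Dunmere=30 Fernhollow=12 Greywater=20 Juniper=23 → close Juniper (overflow 17)
  23÷4 = 5 each, +1 to first 3
Round 4: Briarlake=23 Dunmere=36 Fernhollow=18 Greywater=25 → close Dunmere (overflow 22)
  36÷3 = 12 each, +1 to first 0
Round 5: Briarlake=35 Fernhollow=30 Greywater=37 → close Briarlake (overflow 26)
  35÷2 = 17 each, +1 to first 1
Round 6: Fernhollow=48 Greywater=54 → close Greywater (overflow 41)
  54÷1 = 54 each, +1 to first 0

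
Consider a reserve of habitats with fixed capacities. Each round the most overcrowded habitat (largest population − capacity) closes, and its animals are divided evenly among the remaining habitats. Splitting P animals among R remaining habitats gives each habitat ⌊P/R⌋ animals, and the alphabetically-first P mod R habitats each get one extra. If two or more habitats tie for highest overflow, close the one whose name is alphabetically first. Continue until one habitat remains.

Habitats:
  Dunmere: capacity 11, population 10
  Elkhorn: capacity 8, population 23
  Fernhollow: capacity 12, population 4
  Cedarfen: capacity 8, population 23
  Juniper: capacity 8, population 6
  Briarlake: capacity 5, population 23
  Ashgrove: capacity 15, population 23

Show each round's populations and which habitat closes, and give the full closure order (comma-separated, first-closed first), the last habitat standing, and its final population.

Closure order: Briarlake, Cedarfen, Elkhorn, Ashgrove, Dunmere, Juniper
Last habitat: Fernhollow with 112 animals

Round 1: Ashgrove=23 Briarlake=23 Cedarfen=23 Dunmere=10 Elkhorn=23 Fernhollow=4 Juniper=6 → close Briarlake (overflow 18)
  23÷6 = 3 each, +1 to first 5
Round 2: Ashgrove=27 Cedarfen=27 Dunmere=14 Elkhorn=27 Fernhollow=8 Juniper=9 → close Cedarfen (overflow 19)
  27÷5 = 5 each, +1 to first 2
Round 3: Ashgrove=33 Dunmere=20 Elkhorn=32 Fernhollow=13 Juniper=14 → close Elkhorn (overflow 24)
  32÷4 = 8 each, +1 to first 0
Round 4: Ashgrove=41 Dunmere=28 Fernhollow=21 Juniper=22 → close Ashgrove (overflow 26)
  41÷3 = 13 each, +1 to first 2
Round 5: Dunmere=42 Fernhollow=35 Juniper=35 → close Dunmere (overflow 31)
  42÷2 = 21 each, +1 to first 0
Round 6: Fernhollow=56 Juniper=56 → close Juniper (overflow 48)
  56÷1 = 56 each, +1 to first 0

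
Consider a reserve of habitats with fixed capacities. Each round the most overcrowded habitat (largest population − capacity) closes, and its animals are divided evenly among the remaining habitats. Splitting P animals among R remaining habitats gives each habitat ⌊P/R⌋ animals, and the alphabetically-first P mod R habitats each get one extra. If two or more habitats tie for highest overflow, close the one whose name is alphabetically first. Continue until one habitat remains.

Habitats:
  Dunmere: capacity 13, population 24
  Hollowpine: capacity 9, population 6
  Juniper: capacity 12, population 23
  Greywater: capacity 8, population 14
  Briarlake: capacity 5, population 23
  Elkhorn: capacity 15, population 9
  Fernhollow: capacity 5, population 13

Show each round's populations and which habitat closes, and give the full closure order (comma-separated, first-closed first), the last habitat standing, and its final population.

Round 1: Briarlake=23 Dunmere=24 Elkhorn=9 Fernhollow=13 Greywater=14 Hollowpine=6 Juniper=23 → close Briarlake (overflow 18)
  23÷6 = 3 each, +1 to first 5
Round 2: Dunmere=28 Elkhorn=13 Fernhollow=17 Greywater=18 Hollowpine=10 Juniper=26 → close Dunmere (overflow 15)
  28÷5 = 5 each, +1 to first 3
Round 3: Elkhorn=19 Fernhollow=23 Greywater=24 Hollowpine=15 Juniper=31 → close Juniper (overflow 19)
  31÷4 = 7 each, +1 to first 3
Round 4: Elkhorn=27 Fernhollow=31 Greywater=32 Hollowpine=22 → close Fernhollow (overflow 26)
  31÷3 = 10 each, +1 to first 1
Round 5: Elkhorn=38 Greywater=42 Hollowpine=32 → close Greywater (overflow 34)
  42÷2 = 21 each, +1 to first 0
Round 6: Elkhorn=59 Hollowpine=53 → close Elkhorn (overflow 44)
  59÷1 = 59 each, +1 to first 0

Closure order: Briarlake, Dunmere, Juniper, Fernhollow, Greywater, Elkhorn
Last habitat: Hollowpine with 112 animals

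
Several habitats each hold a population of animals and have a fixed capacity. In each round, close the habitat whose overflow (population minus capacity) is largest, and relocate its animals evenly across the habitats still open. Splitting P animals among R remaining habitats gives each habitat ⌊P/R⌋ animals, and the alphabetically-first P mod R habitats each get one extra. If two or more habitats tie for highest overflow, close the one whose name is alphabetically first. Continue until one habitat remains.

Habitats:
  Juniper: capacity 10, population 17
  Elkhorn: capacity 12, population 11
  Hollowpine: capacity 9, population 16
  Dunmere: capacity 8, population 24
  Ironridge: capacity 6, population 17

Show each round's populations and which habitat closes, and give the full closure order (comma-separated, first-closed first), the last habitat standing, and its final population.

Round 1: Dunmere=24 Elkhorn=11 Hollowpine=16 Ironridge=17 Juniper=17 → close Dunmere (overflow 16)
  24÷4 = 6 each, +1 to first 0
Round 2: Elkhorn=17 Hollowpine=22 Ironridge=23 Juniper=23 → close Ironridge (overflow 17)
  23÷3 = 7 each, +1 to first 2
Round 3: Elkhorn=25 Hollowpine=30 Juniper=30 → close Hollowpine (overflow 21)
  30÷2 = 15 each, +1 to first 0
Round 4: Elkhorn=40 Juniper=45 → close Juniper (overflow 35)
  45÷1 = 45 each, +1 to first 0

Closure order: Dunmere, Ironridge, Hollowpine, Juniper
Last habitat: Elkhorn with 85 animals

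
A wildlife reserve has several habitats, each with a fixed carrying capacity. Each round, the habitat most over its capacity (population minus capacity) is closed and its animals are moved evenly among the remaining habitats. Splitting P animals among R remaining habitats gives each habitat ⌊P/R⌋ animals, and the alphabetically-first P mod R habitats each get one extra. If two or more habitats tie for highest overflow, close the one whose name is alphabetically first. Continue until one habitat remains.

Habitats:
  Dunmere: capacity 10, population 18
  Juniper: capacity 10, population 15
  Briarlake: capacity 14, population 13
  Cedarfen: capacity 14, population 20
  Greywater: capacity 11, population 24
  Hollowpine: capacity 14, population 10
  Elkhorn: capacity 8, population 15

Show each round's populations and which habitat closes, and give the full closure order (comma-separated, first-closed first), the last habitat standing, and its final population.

Closure order: Greywater, Dunmere, Cedarfen, Elkhorn, Juniper, Briarlake
Last habitat: Hollowpine with 115 animals

Round 1: Briarlake=13 Cedarfen=20 Dunmere=18 Elkhorn=15 Greywater=24 Hollowpine=10 Juniper=15 → close Greywater (overflow 13)
  24÷6 = 4 each, +1 to first 0
Round 2: Briarlake=17 Cedarfen=24 Dunmere=22 Elkhorn=19 Hollowpine=14 Juniper=19 → close Dunmere (overflow 12)
  22÷5 = 4 each, +1 to first 2
Round 3: Briarlake=22 Cedarfen=29 Elkhorn=23 Hollowpine=18 Juniper=23 → close Cedarfen (overflow 15)
  29÷4 = 7 each, +1 to first 1
Round 4: Briarlake=30 Elkhorn=30 Hollowpine=25 Juniper=30 → close Elkhorn (overflow 22)
  30÷3 = 10 each, +1 to first 0
Round 5: Briarlake=40 Hollowpine=35 Juniper=40 → close Juniper (overflow 30)
  40÷2 = 20 each, +1 to first 0
Round 6: Briarlake=60 Hollowpine=55 → close Briarlake (overflow 46)
  60÷1 = 60 each, +1 to first 0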